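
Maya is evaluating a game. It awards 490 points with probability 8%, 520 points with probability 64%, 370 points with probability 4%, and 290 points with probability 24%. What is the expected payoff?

456.4 points

EV = 0.08 × 490 + 0.64 × 520 + 0.04 × 370 + 0.24 × 290 = 39.2 + 332.8 + 14.8 + 69.6 = 456.4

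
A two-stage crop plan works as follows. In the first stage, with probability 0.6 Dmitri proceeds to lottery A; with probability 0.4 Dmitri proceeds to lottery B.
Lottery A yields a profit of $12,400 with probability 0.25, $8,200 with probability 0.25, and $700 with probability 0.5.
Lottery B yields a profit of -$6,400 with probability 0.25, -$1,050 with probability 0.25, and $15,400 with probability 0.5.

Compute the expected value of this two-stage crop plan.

$5,635

EV(A) = 0.25 × 12400 + 0.25 × 8200 + 0.5 × 700 = 3100 + 2050 + 350 = 5500
EV(B) = 0.25 × (-6400) + 0.25 × (-1050) + 0.5 × 15400 = -1600 − 262.5 + 7700 = 5837.5
Overall = 0.6 × 5500 + 0.4 × 5837.5 = 3300 + 2335 = 5635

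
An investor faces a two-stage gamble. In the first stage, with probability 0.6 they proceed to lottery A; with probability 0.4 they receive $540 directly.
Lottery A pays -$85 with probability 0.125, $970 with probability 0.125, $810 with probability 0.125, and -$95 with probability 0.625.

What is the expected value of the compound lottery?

$307.50

EV(A) = 0.125 × (-85) + 0.125 × 970 + 0.125 × 810 + 0.625 × (-95) = -10.625 + 121.25 + 101.25 − 59.375 = 152.5
Branch B: 540 (certain)
Overall = 0.6 × 152.5 + 0.4 × 540 = 91.5 + 216 = 307.5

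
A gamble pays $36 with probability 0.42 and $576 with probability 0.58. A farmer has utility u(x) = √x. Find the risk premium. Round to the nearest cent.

E[u] = 0.42·√36 + 0.58·√576 = 0.42·6 + 0.58·24 = 16.44
CE = (16.44)² = 270.2736
Risk premium = EV − CE = 349.2 − 270.2736 = 78.9264

$78.93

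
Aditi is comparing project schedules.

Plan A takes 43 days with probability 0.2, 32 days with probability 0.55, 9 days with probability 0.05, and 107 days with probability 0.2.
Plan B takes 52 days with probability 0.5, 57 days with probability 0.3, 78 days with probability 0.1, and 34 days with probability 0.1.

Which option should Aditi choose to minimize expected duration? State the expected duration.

Plan A (48.05 days)

Plan A = 0.2 × 43 + 0.55 × 32 + 0.05 × 9 + 0.2 × 107 = 8.6 + 17.6 + 0.45 + 21.4 = 48.05
Plan B = 0.5 × 52 + 0.3 × 57 + 0.1 × 78 + 0.1 × 34 = 26 + 17.1 + 7.8 + 3.4 = 54.3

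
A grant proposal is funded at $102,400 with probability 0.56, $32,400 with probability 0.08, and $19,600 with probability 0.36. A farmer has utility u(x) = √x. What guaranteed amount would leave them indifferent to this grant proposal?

$59,536

E[u] = 0.56·√102400 + 0.08·√32400 + 0.36·√19600 = 0.56·320 + 0.08·180 + 0.36·140 = 244
CE = (244)² = 59536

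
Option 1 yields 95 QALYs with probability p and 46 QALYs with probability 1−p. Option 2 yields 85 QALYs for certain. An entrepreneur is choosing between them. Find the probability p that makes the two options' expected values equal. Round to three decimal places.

p = 0.796

p·95 + (1−p)·46 = 85
49p + 46 = 85
p = (85 − 46) / 49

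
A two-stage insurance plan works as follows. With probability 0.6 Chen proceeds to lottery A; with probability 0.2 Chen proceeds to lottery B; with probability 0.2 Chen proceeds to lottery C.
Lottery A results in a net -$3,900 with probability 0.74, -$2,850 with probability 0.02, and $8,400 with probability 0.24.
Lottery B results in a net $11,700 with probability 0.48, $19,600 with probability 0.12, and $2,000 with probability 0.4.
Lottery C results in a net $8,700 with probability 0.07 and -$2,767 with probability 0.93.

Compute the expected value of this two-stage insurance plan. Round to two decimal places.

EV(A) = 0.74 × (-3900) + 0.02 × (-2850) + 0.24 × 8400 = -2886 − 57 + 2016 = -927
EV(B) = 0.48 × 11700 + 0.12 × 19600 + 0.4 × 2000 = 5616 + 2352 + 800 = 8768
EV(C) = 0.07 × 8700 + 0.93 × (-2767) = 609 − 2573.31 = -1964.31
Overall = 0.6 × (-927) + 0.2 × 8768 + 0.2 × (-1964.31) = -556.2 + 1753.6 − 392.862 = 804.538

$804.54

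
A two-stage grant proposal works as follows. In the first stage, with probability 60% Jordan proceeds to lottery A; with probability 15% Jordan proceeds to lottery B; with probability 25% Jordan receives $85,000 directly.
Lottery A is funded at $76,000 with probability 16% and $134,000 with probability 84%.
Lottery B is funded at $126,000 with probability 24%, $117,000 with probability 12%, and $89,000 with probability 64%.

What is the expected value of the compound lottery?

EV(A) = 0.16 × 76000 + 0.84 × 134000 = 12160 + 112560 = 124720
EV(B) = 0.24 × 126000 + 0.12 × 117000 + 0.64 × 89000 = 30240 + 14040 + 56960 = 101240
Branch C: 85000 (certain)
Overall = 0.6 × 124720 + 0.15 × 101240 + 0.25 × 85000 = 74832 + 15186 + 21250 = 111268

$111,268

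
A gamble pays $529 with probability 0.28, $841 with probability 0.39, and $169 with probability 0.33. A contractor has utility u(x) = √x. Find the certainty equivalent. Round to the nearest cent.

$485.76

E[u] = 0.28·√529 + 0.39·√841 + 0.33·√169 = 0.28·23 + 0.39·29 + 0.33·13 = 22.04
CE = (22.04)² = 485.7616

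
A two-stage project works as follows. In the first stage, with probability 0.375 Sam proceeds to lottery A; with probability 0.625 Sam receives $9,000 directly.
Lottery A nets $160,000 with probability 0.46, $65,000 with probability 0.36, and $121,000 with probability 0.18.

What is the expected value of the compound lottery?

$50,167.50

EV(A) = 0.46 × 160000 + 0.36 × 65000 + 0.18 × 121000 = 73600 + 23400 + 21780 = 118780
Branch B: 9000 (certain)
Overall = 0.375 × 118780 + 0.625 × 9000 = 44542.5 + 5625 = 50167.5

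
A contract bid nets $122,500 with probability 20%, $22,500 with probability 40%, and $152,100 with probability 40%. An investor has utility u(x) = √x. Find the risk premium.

E[u] = 0.2·√122500 + 0.4·√22500 + 0.4·√152100 = 0.2·350 + 0.4·150 + 0.4·390 = 286
CE = (286)² = 81796
Risk premium = EV − CE = 94340 − 81796 = 12544

$12,544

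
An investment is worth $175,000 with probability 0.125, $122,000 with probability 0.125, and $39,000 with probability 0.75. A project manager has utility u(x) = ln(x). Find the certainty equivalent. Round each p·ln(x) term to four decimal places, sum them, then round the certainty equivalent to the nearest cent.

$54,263.12

E[u] = 0.125·ln(175000) + 0.125·ln(122000) + 0.75·ln(39000) = 1.5091 + 1.4640 + 7.9285 = 10.9016
CE = e^10.9016 ≈ 54263.12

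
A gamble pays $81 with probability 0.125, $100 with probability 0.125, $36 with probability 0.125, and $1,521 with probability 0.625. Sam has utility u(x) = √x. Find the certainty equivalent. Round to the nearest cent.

E[u] = 0.125·√81 + 0.125·√100 + 0.125·√36 + 0.625·√1521 = 0.125·9 + 0.125·10 + 0.125·6 + 0.625·39 = 27.5
CE = (27.5)² = 756.25

$756.25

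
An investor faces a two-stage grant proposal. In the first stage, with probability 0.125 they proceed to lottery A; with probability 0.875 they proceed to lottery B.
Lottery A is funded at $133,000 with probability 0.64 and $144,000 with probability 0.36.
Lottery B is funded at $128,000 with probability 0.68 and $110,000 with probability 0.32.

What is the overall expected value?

$124,080

EV(A) = 0.64 × 133000 + 0.36 × 144000 = 85120 + 51840 = 136960
EV(B) = 0.68 × 128000 + 0.32 × 110000 = 87040 + 35200 = 122240
Overall = 0.125 × 136960 + 0.875 × 122240 = 17120 + 106960 = 124080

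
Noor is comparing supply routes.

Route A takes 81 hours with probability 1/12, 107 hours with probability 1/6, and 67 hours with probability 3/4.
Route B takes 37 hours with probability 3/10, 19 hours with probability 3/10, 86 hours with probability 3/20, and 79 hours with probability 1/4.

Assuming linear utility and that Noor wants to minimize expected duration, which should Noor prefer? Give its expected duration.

Route B (49.45 hours)

Route A = 1/12 × 81 + 1/6 × 107 + 3/4 × 67 = 6.75 + 17.8333 + 50.25 = 74.8333
Route B = 3/10 × 37 + 3/10 × 19 + 3/20 × 86 + 1/4 × 79 = 11.1 + 5.7 + 12.9 + 19.75 = 49.45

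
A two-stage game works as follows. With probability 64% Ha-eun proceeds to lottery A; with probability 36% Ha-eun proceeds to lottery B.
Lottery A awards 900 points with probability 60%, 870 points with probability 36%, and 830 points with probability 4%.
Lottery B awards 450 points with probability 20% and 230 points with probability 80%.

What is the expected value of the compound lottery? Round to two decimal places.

EV(A) = 0.6 × 900 + 0.36 × 870 + 0.04 × 830 = 540 + 313.2 + 33.2 = 886.4
EV(B) = 0.2 × 450 + 0.8 × 230 = 90 + 184 = 274
Overall = 0.64 × 886.4 + 0.36 × 274 = 567.296 + 98.64 = 665.936

665.94 points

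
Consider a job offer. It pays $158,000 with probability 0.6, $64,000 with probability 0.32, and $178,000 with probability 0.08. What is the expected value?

$129,520

EV = 0.6 × 158000 + 0.32 × 64000 + 0.08 × 178000 = 94800 + 20480 + 14240 = 129520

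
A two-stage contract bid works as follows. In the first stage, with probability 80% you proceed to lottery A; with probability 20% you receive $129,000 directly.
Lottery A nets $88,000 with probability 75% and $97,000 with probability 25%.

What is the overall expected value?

$98,000

EV(A) = 0.75 × 88000 + 0.25 × 97000 = 66000 + 24250 = 90250
Branch B: 129000 (certain)
Overall = 0.8 × 90250 + 0.2 × 129000 = 72200 + 25800 = 98000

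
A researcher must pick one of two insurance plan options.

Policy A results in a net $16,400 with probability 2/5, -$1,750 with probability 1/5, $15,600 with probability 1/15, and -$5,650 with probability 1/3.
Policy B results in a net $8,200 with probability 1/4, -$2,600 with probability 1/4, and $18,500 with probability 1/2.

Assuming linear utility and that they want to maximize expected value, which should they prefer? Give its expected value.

Policy B ($10,650)

Policy A = 2/5 × 16400 + 1/5 × (-1750) + 1/15 × 15600 + 1/3 × (-5650) = 6560 − 350 + 1040 − 1883.3333 = 5366.6667
Policy B = 1/4 × 8200 + 1/4 × (-2600) + 1/2 × 18500 = 2050 − 650 + 9250 = 10650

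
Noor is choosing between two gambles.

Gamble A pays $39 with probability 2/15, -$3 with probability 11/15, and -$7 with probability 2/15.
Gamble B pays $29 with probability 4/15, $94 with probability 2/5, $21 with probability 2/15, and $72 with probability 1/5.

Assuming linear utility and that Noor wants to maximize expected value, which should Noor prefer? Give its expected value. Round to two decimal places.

Gamble A = 2/15 × 39 + 11/15 × (-3) + 2/15 × (-7) = 5.2 − 2.2 − 0.9333 = 2.0667
Gamble B = 4/15 × 29 + 2/5 × 94 + 2/15 × 21 + 1/5 × 72 = 7.7333 + 37.6 + 2.8 + 14.4 = 62.5333

Gamble B ($62.53)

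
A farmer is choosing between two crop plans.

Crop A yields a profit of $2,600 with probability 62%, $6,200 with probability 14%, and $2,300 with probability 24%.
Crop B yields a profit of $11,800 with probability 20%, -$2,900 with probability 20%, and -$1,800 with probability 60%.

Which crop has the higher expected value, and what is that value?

Crop A ($3,032)

Crop A = 0.62 × 2600 + 0.14 × 6200 + 0.24 × 2300 = 1612 + 868 + 552 = 3032
Crop B = 0.2 × 11800 + 0.2 × (-2900) + 0.6 × (-1800) = 2360 − 580 − 1080 = 700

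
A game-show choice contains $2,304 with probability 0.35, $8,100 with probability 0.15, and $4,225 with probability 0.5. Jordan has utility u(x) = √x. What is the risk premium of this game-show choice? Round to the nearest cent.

E[u] = 0.35·√2304 + 0.15·√8100 + 0.5·√4225 = 0.35·48 + 0.15·90 + 0.5·65 = 62.8
CE = (62.8)² = 3943.84
Risk premium = EV − CE = 4133.9 − 3943.84 = 190.06

$190.06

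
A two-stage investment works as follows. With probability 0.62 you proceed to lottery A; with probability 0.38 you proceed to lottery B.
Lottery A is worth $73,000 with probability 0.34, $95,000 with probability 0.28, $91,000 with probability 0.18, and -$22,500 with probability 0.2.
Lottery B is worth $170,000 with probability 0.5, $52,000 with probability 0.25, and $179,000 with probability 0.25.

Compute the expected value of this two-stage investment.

$93,491

EV(A) = 0.34 × 73000 + 0.28 × 95000 + 0.18 × 91000 + 0.2 × (-22500) = 24820 + 26600 + 16380 − 4500 = 63300
EV(B) = 0.5 × 170000 + 0.25 × 52000 + 0.25 × 179000 = 85000 + 13000 + 44750 = 142750
Overall = 0.62 × 63300 + 0.38 × 142750 = 39246 + 54245 = 93491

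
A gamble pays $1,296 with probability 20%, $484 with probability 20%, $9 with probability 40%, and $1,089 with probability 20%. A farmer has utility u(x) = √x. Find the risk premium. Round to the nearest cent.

$201.04

E[u] = 0.2·√1296 + 0.2·√484 + 0.4·√9 + 0.2·√1089 = 0.2·36 + 0.2·22 + 0.4·3 + 0.2·33 = 19.4
CE = (19.4)² = 376.36
Risk premium = EV − CE = 577.4 − 376.36 = 201.04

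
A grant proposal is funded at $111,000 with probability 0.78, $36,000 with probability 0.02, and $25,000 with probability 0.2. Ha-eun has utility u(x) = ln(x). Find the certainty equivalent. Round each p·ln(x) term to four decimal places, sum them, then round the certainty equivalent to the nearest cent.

$80,547.31

E[u] = 0.78·ln(111000) + 0.02·ln(36000) + 0.2·ln(25000) = 9.0615 + 0.2098 + 2.0253 = 11.2966
CE = e^11.2966 ≈ 80547.31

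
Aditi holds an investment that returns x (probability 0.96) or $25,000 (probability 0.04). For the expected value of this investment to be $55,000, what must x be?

0.96·x + 0.04·25000 = 55000
0.96·x = 55000 − 1000 = 54000
x = 54000 / 0.96 = 56250

x = $56,250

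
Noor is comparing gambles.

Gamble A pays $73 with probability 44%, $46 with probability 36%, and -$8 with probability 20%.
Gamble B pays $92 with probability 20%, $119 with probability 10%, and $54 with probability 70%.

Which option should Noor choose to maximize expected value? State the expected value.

Gamble B ($68.10)

Gamble A = 0.44 × 73 + 0.36 × 46 + 0.2 × (-8) = 32.12 + 16.56 − 1.6 = 47.08
Gamble B = 0.2 × 92 + 0.1 × 119 + 0.7 × 54 = 18.4 + 11.9 + 37.8 = 68.1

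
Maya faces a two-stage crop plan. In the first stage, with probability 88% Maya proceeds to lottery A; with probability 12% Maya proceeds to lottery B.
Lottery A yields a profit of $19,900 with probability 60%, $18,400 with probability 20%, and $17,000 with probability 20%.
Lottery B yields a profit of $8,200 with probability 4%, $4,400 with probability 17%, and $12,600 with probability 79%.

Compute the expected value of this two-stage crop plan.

EV(A) = 0.6 × 19900 + 0.2 × 18400 + 0.2 × 17000 = 11940 + 3680 + 3400 = 19020
EV(B) = 0.04 × 8200 + 0.17 × 4400 + 0.79 × 12600 = 328 + 748 + 9954 = 11030
Overall = 0.88 × 19020 + 0.12 × 11030 = 16737.6 + 1323.6 = 18061.2

$18,061.20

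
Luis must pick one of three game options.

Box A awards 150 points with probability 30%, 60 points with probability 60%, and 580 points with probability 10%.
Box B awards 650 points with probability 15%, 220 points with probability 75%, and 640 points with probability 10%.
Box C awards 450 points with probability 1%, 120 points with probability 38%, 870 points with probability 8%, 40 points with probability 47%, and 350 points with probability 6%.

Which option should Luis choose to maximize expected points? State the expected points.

Box B (326.5 points)

Box A = 0.3 × 150 + 0.6 × 60 + 0.1 × 580 = 45 + 36 + 58 = 139
Box B = 0.15 × 650 + 0.75 × 220 + 0.1 × 640 = 97.5 + 165 + 64 = 326.5
Box C = 0.01 × 450 + 0.38 × 120 + 0.08 × 870 + 0.47 × 40 + 0.06 × 350 = 4.5 + 45.6 + 69.6 + 18.8 + 21 = 159.5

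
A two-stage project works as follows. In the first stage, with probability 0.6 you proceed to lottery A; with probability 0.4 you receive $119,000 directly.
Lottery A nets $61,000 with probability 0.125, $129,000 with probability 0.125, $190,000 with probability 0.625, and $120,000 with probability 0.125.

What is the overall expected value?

EV(A) = 0.125 × 61000 + 0.125 × 129000 + 0.625 × 190000 + 0.125 × 120000 = 7625 + 16125 + 118750 + 15000 = 157500
Branch B: 119000 (certain)
Overall = 0.6 × 157500 + 0.4 × 119000 = 94500 + 47600 = 142100

$142,100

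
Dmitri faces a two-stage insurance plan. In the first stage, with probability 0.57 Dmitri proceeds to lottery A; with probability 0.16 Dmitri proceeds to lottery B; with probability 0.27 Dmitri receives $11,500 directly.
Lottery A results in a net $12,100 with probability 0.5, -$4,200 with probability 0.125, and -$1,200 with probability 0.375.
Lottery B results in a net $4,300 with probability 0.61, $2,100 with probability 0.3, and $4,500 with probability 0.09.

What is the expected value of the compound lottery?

$6,583.03

EV(A) = 0.5 × 12100 + 0.125 × (-4200) + 0.375 × (-1200) = 6050 − 525 − 450 = 5075
EV(B) = 0.61 × 4300 + 0.3 × 2100 + 0.09 × 4500 = 2623 + 630 + 405 = 3658
Branch C: 11500 (certain)
Overall = 0.57 × 5075 + 0.16 × 3658 + 0.27 × 11500 = 2892.75 + 585.28 + 3105 = 6583.03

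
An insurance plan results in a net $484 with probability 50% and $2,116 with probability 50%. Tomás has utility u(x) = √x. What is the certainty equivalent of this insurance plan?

$1,156

E[u] = 0.5·√484 + 0.5·√2116 = 0.5·22 + 0.5·46 = 34
CE = (34)² = 1156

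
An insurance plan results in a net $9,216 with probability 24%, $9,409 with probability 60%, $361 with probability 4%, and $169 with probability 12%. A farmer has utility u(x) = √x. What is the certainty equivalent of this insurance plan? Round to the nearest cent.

$6,982.27

E[u] = 0.24·√9216 + 0.6·√9409 + 0.04·√361 + 0.12·√169 = 0.24·96 + 0.6·97 + 0.04·19 + 0.12·13 = 83.56
CE = (83.56)² = 6982.2736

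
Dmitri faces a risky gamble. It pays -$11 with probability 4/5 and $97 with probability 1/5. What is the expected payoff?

EV = 4/5 × (-11) + 1/5 × 97 = -8.8 + 19.4 = 10.6

$10.60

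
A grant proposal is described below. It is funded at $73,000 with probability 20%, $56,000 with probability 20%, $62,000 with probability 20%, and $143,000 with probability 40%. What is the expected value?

$95,400

EV = 0.2 × 73000 + 0.2 × 56000 + 0.2 × 62000 + 0.4 × 143000 = 14600 + 11200 + 12400 + 57200 = 95400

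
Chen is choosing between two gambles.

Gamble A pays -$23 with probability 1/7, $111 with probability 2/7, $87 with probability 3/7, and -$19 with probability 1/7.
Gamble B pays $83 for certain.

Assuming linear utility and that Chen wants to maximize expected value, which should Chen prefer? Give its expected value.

Gamble A = 1/7 × (-23) + 2/7 × 111 + 3/7 × 87 + 1/7 × (-19) = -3.2857 + 31.7143 + 37.2857 − 2.7143 = 63
Gamble B: 83 (certain)

Gamble B ($83)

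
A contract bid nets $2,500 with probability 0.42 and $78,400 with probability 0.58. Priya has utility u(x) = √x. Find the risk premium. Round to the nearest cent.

$12,886.44

E[u] = 0.42·√2500 + 0.58·√78400 = 0.42·50 + 0.58·280 = 183.4
CE = (183.4)² = 33635.56
Risk premium = EV − CE = 46522 − 33635.56 = 12886.44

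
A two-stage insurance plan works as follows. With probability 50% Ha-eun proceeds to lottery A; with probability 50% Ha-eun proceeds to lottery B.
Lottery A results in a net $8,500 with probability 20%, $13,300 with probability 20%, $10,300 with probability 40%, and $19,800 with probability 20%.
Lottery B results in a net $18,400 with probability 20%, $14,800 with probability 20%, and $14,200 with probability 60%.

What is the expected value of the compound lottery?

EV(A) = 0.2 × 8500 + 0.2 × 13300 + 0.4 × 10300 + 0.2 × 19800 = 1700 + 2660 + 4120 + 3960 = 12440
EV(B) = 0.2 × 18400 + 0.2 × 14800 + 0.6 × 14200 = 3680 + 2960 + 8520 = 15160
Overall = 0.5 × 12440 + 0.5 × 15160 = 6220 + 7580 = 13800

$13,800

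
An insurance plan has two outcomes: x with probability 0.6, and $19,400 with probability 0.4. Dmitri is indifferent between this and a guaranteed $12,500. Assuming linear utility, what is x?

x = $7,900

0.6·x + 0.4·19400 = 12500
0.6·x = 12500 − 7760 = 4740
x = 4740 / 0.6 = 7900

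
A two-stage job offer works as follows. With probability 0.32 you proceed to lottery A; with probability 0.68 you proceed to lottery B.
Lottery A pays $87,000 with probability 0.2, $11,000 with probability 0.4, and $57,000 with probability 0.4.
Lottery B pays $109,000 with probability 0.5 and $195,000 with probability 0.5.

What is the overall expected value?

EV(A) = 0.2 × 87000 + 0.4 × 11000 + 0.4 × 57000 = 17400 + 4400 + 22800 = 44600
EV(B) = 0.5 × 109000 + 0.5 × 195000 = 54500 + 97500 = 152000
Overall = 0.32 × 44600 + 0.68 × 152000 = 14272 + 103360 = 117632

$117,632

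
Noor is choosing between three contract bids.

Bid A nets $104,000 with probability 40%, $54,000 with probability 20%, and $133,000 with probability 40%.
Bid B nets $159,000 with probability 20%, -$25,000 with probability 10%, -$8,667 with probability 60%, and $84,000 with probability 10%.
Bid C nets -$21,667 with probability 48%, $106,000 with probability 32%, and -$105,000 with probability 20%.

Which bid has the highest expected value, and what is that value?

Bid A = 0.4 × 104000 + 0.2 × 54000 + 0.4 × 133000 = 41600 + 10800 + 53200 = 105600
Bid B = 0.2 × 159000 + 0.1 × (-25000) + 0.6 × (-8667) + 0.1 × 84000 = 31800 − 2500 − 5200.2 + 8400 = 32499.8
Bid C = 0.48 × (-21667) + 0.32 × 106000 + 0.2 × (-105000) = -10400.16 + 33920 − 21000 = 2519.84

Bid A ($105,600)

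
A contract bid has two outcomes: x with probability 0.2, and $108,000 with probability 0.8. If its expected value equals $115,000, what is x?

x = $143,000

0.2·x + 0.8·108000 = 115000
0.2·x = 115000 − 86400 = 28600
x = 28600 / 0.2 = 143000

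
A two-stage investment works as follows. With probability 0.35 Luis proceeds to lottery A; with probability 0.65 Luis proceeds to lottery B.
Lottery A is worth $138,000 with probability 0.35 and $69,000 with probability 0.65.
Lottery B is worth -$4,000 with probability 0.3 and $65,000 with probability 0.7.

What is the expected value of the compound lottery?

EV(A) = 0.35 × 138000 + 0.65 × 69000 = 48300 + 44850 = 93150
EV(B) = 0.3 × (-4000) + 0.7 × 65000 = -1200 + 45500 = 44300
Overall = 0.35 × 93150 + 0.65 × 44300 = 32602.5 + 28795 = 61397.5

$61,397.50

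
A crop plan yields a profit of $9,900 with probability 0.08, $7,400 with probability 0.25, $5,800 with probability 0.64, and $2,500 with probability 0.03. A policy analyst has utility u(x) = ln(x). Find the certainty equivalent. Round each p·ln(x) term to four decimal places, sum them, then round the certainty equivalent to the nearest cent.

$6,272.94

E[u] = 0.08·ln(9900) + 0.25·ln(7400) + 0.64·ln(5800) + 0.03·ln(2500) = 0.7360 + 2.2273 + 5.5460 + 0.2347 = 8.7440
CE = e^8.7440 ≈ 6272.94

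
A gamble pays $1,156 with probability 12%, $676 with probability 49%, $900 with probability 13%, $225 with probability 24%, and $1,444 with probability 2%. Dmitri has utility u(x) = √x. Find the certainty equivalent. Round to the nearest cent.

E[u] = 0.12·√1156 + 0.49·√676 + 0.13·√900 + 0.24·√225 + 0.02·√1444 = 0.12·34 + 0.49·26 + 0.13·30 + 0.24·15 + 0.02·38 = 25.08
CE = (25.08)² = 629.0064

$629.01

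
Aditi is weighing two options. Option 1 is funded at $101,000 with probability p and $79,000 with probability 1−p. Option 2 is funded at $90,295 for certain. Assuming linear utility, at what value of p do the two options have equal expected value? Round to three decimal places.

p = 0.513

p·101000 + (1−p)·79000 = 90295
22000p + 79000 = 90295
p = (90295 − 79000) / 22000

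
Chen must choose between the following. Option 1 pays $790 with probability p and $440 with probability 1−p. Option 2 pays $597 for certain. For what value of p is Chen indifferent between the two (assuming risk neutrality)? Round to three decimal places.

p·790 + (1−p)·440 = 597
350p + 440 = 597
p = (597 − 440) / 350

p = 0.449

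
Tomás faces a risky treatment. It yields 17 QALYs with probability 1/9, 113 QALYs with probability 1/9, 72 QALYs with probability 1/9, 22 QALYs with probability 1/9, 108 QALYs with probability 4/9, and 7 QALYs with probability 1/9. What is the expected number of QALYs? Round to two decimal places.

73.67 QALYs

EV = 1/9 × 17 + 1/9 × 113 + 1/9 × 72 + 1/9 × 22 + 4/9 × 108 + 1/9 × 7 = 1.8889 + 12.5556 + 8 + 2.4444 + 48 + 0.7778 = 73.6667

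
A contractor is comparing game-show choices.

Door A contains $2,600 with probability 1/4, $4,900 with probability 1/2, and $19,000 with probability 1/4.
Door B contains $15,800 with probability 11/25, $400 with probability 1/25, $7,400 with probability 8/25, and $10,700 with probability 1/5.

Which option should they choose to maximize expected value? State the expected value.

Door B ($11,476)

Door A = 1/4 × 2600 + 1/2 × 4900 + 1/4 × 19000 = 650 + 2450 + 4750 = 7850
Door B = 11/25 × 15800 + 1/25 × 400 + 8/25 × 7400 + 1/5 × 10700 = 6952 + 16 + 2368 + 2140 = 11476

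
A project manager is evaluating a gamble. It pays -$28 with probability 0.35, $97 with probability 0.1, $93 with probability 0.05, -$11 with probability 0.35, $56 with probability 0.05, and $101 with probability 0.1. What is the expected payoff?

EV = 0.35 × (-28) + 0.1 × 97 + 0.05 × 93 + 0.35 × (-11) + 0.05 × 56 + 0.1 × 101 = -9.8 + 9.7 + 4.65 − 3.85 + 2.8 + 10.1 = 13.6

$13.60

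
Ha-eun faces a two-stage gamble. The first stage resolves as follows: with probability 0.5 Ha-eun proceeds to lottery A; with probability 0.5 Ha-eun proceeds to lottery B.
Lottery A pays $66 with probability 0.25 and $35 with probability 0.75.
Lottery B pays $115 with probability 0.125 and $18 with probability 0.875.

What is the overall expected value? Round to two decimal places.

EV(A) = 0.25 × 66 + 0.75 × 35 = 16.5 + 26.25 = 42.75
EV(B) = 0.125 × 115 + 0.875 × 18 = 14.375 + 15.75 = 30.125
Overall = 0.5 × 42.75 + 0.5 × 30.125 = 21.375 + 15.0625 = 36.4375

$36.44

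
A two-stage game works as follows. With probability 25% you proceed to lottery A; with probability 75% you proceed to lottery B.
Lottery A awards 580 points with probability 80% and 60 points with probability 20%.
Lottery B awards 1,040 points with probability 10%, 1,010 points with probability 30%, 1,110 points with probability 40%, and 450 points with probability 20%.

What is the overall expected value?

824.75 points

EV(A) = 0.8 × 580 + 0.2 × 60 = 464 + 12 = 476
EV(B) = 0.1 × 1040 + 0.3 × 1010 + 0.4 × 1110 + 0.2 × 450 = 104 + 303 + 444 + 90 = 941
Overall = 0.25 × 476 + 0.75 × 941 = 119 + 705.75 = 824.75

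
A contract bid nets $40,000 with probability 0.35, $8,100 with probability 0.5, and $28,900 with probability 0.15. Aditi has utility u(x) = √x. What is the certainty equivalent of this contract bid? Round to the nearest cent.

E[u] = 0.35·√40000 + 0.5·√8100 + 0.15·√28900 = 0.35·200 + 0.5·90 + 0.15·170 = 140.5
CE = (140.5)² = 19740.25

$19,740.25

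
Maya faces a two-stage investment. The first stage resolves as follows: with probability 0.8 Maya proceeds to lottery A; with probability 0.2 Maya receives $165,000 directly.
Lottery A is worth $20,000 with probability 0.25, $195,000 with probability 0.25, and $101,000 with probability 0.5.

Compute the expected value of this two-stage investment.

EV(A) = 0.25 × 20000 + 0.25 × 195000 + 0.5 × 101000 = 5000 + 48750 + 50500 = 104250
Branch B: 165000 (certain)
Overall = 0.8 × 104250 + 0.2 × 165000 = 83400 + 33000 = 116400

$116,400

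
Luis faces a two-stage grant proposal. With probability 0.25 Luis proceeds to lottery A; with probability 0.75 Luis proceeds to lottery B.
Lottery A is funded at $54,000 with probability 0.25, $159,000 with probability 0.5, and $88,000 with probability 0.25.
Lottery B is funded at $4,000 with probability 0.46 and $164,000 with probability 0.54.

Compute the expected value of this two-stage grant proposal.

EV(A) = 0.25 × 54000 + 0.5 × 159000 + 0.25 × 88000 = 13500 + 79500 + 22000 = 115000
EV(B) = 0.46 × 4000 + 0.54 × 164000 = 1840 + 88560 = 90400
Overall = 0.25 × 115000 + 0.75 × 90400 = 28750 + 67800 = 96550

$96,550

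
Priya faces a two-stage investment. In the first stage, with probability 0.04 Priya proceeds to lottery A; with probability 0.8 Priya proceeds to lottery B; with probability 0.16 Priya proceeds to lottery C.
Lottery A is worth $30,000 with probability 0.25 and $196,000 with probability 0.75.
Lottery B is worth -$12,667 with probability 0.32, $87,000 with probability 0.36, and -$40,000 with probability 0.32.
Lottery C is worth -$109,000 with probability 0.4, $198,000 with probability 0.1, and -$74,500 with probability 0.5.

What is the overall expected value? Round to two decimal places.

EV(A) = 0.25 × 30000 + 0.75 × 196000 = 7500 + 147000 = 154500
EV(B) = 0.32 × (-12667) + 0.36 × 87000 + 0.32 × (-40000) = -4053.44 + 31320 − 12800 = 14466.56
EV(C) = 0.4 × (-109000) + 0.1 × 198000 + 0.5 × (-74500) = -43600 + 19800 − 37250 = -61050
Overall = 0.04 × 154500 + 0.8 × 14466.56 + 0.16 × (-61050) = 6180 + 11573.248 − 9768 = 7985.248

$7,985.25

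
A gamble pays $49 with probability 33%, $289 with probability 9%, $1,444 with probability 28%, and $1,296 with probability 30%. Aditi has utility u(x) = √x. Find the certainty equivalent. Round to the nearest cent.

E[u] = 0.33·√49 + 0.09·√289 + 0.28·√1444 + 0.3·√1296 = 0.33·7 + 0.09·17 + 0.28·38 + 0.3·36 = 25.28
CE = (25.28)² = 639.0784

$639.08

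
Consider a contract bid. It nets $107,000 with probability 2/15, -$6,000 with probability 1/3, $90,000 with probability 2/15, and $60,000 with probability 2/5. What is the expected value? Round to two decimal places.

$48,266.67

EV = 2/15 × 107000 + 1/3 × (-6000) + 2/15 × 90000 + 2/5 × 60000 = 14266.6667 − 2000 + 12000 + 24000 = 48266.6667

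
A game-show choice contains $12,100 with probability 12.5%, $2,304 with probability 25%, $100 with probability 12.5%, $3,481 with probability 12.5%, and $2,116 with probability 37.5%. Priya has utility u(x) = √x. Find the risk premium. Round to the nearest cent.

$664.48

E[u] = 0.125·√12100 + 0.25·√2304 + 0.125·√100 + 0.125·√3481 + 0.375·√2116 = 0.125·110 + 0.25·48 + 0.125·10 + 0.125·59 + 0.375·46 = 51.625
CE = (51.625)² = 2665.140625
Risk premium = EV − CE = 3329.625 − 2665.140625 = 664.484375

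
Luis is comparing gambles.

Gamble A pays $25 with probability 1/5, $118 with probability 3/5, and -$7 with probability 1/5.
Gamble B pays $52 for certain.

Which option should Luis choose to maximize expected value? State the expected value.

Gamble A = 1/5 × 25 + 3/5 × 118 + 1/5 × (-7) = 5 + 70.8 − 1.4 = 74.4
Gamble B: 52 (certain)

Gamble A ($74.40)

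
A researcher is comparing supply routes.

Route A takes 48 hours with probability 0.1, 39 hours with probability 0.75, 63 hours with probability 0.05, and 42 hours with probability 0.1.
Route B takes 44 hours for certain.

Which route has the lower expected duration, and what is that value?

Route A (41.4 hours)

Route A = 0.1 × 48 + 0.75 × 39 + 0.05 × 63 + 0.1 × 42 = 4.8 + 29.25 + 3.15 + 4.2 = 41.4
Route B: 44 (certain)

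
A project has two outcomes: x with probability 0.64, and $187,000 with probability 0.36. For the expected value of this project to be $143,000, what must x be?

x = $118,250

0.64·x + 0.36·187000 = 143000
0.64·x = 143000 − 67320 = 75680
x = 75680 / 0.64 = 118250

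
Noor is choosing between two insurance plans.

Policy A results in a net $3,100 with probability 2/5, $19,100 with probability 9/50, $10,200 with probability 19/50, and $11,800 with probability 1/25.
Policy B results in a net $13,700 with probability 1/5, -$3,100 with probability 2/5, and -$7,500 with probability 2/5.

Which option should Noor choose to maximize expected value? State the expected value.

Policy A = 2/5 × 3100 + 9/50 × 19100 + 19/50 × 10200 + 1/25 × 11800 = 1240 + 3438 + 3876 + 472 = 9026
Policy B = 1/5 × 13700 + 2/5 × (-3100) + 2/5 × (-7500) = 2740 − 1240 − 3000 = -1500

Policy A ($9,026)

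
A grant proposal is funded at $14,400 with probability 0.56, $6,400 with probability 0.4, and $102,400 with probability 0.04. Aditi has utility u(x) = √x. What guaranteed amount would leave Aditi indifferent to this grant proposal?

E[u] = 0.56·√14400 + 0.4·√6400 + 0.04·√102400 = 0.56·120 + 0.4·80 + 0.04·320 = 112
CE = (112)² = 12544

$12,544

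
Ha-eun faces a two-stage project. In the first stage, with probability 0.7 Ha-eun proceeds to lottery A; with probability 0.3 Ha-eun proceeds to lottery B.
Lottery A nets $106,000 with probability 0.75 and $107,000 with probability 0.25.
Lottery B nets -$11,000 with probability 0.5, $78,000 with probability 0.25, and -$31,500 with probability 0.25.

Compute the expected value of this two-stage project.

$76,212.50

EV(A) = 0.75 × 106000 + 0.25 × 107000 = 79500 + 26750 = 106250
EV(B) = 0.5 × (-11000) + 0.25 × 78000 + 0.25 × (-31500) = -5500 + 19500 − 7875 = 6125
Overall = 0.7 × 106250 + 0.3 × 6125 = 74375 + 1837.5 = 76212.5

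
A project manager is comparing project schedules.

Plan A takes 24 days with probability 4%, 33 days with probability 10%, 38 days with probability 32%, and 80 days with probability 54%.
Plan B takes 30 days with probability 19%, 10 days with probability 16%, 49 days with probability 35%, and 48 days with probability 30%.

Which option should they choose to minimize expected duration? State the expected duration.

Plan A = 0.04 × 24 + 0.1 × 33 + 0.32 × 38 + 0.54 × 80 = 0.96 + 3.3 + 12.16 + 43.2 = 59.62
Plan B = 0.19 × 30 + 0.16 × 10 + 0.35 × 49 + 0.3 × 48 = 5.7 + 1.6 + 17.15 + 14.4 = 38.85

Plan B (38.85 days)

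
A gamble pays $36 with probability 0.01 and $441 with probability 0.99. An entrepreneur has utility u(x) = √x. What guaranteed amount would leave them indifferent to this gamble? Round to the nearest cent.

E[u] = 0.01·√36 + 0.99·√441 = 0.01·6 + 0.99·21 = 20.85
CE = (20.85)² = 434.7225

$434.72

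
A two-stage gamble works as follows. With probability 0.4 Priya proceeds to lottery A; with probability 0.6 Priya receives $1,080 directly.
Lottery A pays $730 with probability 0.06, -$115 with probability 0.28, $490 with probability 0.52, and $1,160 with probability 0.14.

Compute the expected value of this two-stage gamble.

$819.52

EV(A) = 0.06 × 730 + 0.28 × (-115) + 0.52 × 490 + 0.14 × 1160 = 43.8 − 32.2 + 254.8 + 162.4 = 428.8
Branch B: 1080 (certain)
Overall = 0.4 × 428.8 + 0.6 × 1080 = 171.52 + 648 = 819.52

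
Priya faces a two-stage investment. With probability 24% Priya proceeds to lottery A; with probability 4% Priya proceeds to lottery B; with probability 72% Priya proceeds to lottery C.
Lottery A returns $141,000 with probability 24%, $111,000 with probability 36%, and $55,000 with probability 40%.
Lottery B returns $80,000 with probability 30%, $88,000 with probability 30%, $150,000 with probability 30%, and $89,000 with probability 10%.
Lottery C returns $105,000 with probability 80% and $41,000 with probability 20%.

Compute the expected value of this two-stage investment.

EV(A) = 0.24 × 141000 + 0.36 × 111000 + 0.4 × 55000 = 33840 + 39960 + 22000 = 95800
EV(B) = 0.3 × 80000 + 0.3 × 88000 + 0.3 × 150000 + 0.1 × 89000 = 24000 + 26400 + 45000 + 8900 = 104300
EV(C) = 0.8 × 105000 + 0.2 × 41000 = 84000 + 8200 = 92200
Overall = 0.24 × 95800 + 0.04 × 104300 + 0.72 × 92200 = 22992 + 4172 + 66384 = 93548

$93,548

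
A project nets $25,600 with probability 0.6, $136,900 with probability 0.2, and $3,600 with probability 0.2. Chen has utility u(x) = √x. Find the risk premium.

E[u] = 0.6·√25600 + 0.2·√136900 + 0.2·√3600 = 0.6·160 + 0.2·370 + 0.2·60 = 182
CE = (182)² = 33124
Risk premium = EV − CE = 43460 − 33124 = 10336

$10,336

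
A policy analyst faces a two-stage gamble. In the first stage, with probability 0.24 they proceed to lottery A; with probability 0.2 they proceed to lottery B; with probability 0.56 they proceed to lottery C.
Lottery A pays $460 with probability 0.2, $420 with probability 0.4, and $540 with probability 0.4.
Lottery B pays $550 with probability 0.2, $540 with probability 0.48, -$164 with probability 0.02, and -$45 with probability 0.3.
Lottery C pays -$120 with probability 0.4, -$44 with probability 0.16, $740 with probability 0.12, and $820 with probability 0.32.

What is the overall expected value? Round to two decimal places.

EV(A) = 0.2 × 460 + 0.4 × 420 + 0.4 × 540 = 92 + 168 + 216 = 476
EV(B) = 0.2 × 550 + 0.48 × 540 + 0.02 × (-164) + 0.3 × (-45) = 110 + 259.2 − 3.28 − 13.5 = 352.42
EV(C) = 0.4 × (-120) + 0.16 × (-44) + 0.12 × 740 + 0.32 × 820 = -48 − 7.04 + 88.8 + 262.4 = 296.16
Overall = 0.24 × 476 + 0.2 × 352.42 + 0.56 × 296.16 = 114.24 + 70.484 + 165.8496 = 350.5736

$350.57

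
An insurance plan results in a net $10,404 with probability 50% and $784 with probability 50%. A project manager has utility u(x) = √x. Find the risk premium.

$1,369

E[u] = 0.5·√10404 + 0.5·√784 = 0.5·102 + 0.5·28 = 65
CE = (65)² = 4225
Risk premium = EV − CE = 5594 − 4225 = 1369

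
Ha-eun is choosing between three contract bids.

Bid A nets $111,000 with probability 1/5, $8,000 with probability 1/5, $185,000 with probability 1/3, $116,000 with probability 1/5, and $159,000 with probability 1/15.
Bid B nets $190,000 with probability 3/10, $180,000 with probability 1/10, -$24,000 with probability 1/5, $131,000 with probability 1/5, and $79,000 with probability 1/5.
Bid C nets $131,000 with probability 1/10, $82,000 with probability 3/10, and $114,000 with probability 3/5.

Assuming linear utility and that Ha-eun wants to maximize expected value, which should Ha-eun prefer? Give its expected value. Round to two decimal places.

Bid A = 1/5 × 111000 + 1/5 × 8000 + 1/3 × 185000 + 1/5 × 116000 + 1/15 × 159000 = 22200 + 1600 + 61666.6667 + 23200 + 10600 = 119266.6667
Bid B = 3/10 × 190000 + 1/10 × 180000 + 1/5 × (-24000) + 1/5 × 131000 + 1/5 × 79000 = 57000 + 18000 − 4800 + 26200 + 15800 = 112200
Bid C = 1/10 × 131000 + 3/10 × 82000 + 3/5 × 114000 = 13100 + 24600 + 68400 = 106100

Bid A ($119,266.67)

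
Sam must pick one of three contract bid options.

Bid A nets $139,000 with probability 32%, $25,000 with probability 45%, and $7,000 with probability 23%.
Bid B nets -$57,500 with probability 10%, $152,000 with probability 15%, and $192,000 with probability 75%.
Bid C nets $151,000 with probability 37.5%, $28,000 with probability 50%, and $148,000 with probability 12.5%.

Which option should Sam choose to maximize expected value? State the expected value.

Bid A = 0.32 × 139000 + 0.45 × 25000 + 0.23 × 7000 = 44480 + 11250 + 1610 = 57340
Bid B = 0.1 × (-57500) + 0.15 × 152000 + 0.75 × 192000 = -5750 + 22800 + 144000 = 161050
Bid C = 0.375 × 151000 + 0.5 × 28000 + 0.125 × 148000 = 56625 + 14000 + 18500 = 89125

Bid B ($161,050)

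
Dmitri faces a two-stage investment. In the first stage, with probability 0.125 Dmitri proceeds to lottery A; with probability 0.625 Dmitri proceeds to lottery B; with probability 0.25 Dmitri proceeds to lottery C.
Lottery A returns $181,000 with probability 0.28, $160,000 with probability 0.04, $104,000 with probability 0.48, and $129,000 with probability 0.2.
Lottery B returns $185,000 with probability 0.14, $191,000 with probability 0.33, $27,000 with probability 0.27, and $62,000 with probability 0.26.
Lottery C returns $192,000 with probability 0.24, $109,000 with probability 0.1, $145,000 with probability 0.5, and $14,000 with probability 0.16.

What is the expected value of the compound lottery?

$119,742.50

EV(A) = 0.28 × 181000 + 0.04 × 160000 + 0.48 × 104000 + 0.2 × 129000 = 50680 + 6400 + 49920 + 25800 = 132800
EV(B) = 0.14 × 185000 + 0.33 × 191000 + 0.27 × 27000 + 0.26 × 62000 = 25900 + 63030 + 7290 + 16120 = 112340
EV(C) = 0.24 × 192000 + 0.1 × 109000 + 0.5 × 145000 + 0.16 × 14000 = 46080 + 10900 + 72500 + 2240 = 131720
Overall = 0.125 × 132800 + 0.625 × 112340 + 0.25 × 131720 = 16600 + 70212.5 + 32930 = 119742.5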